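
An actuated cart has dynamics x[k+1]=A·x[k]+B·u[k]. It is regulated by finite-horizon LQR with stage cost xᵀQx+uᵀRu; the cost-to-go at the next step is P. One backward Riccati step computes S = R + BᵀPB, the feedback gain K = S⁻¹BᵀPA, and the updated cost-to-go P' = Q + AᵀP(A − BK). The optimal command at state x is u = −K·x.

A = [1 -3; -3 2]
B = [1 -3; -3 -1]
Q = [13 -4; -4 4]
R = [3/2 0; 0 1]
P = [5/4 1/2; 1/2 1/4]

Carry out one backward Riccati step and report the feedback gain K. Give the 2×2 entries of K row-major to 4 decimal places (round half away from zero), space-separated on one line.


BᵀP = [-0.2500 -0.2500; -4.2500 -1.7500]
S = R + BᵀPB = [3/2 0; 0 1] + [0.5000 1.0000; 1.0000 14.5000] = [2.0000 1.0000; 1.0000 15.5000]
BᵀPA = [0.5000 0.2500; 1.0000 9.2500]
K = S⁻¹·BᵀPA = [0.2250 -0.1792; 0.0500 0.6083]
A−BK = [0.9250 -0.9958; -2.2750 2.0708]
AᵀP(A−BK) = [0.3375 -0.2688; -0.2688 0.6677]
P' = Q + AᵀP(A−BK) = [13.3375 -4.2688; -4.2688 4.6677]
tr(P') = 18.0052

0.2250 -0.1792 0.0500 0.6083


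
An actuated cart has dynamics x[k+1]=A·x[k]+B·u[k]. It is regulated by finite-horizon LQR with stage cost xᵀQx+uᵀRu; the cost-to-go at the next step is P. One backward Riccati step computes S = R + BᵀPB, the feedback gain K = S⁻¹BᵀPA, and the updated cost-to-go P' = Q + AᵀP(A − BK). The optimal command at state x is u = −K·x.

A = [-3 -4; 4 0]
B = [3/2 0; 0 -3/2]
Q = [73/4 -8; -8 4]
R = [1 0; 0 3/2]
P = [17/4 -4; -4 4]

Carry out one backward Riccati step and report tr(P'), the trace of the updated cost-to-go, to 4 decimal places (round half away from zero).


39.2908

BᵀP = [6.3750 -6.0000; 6.0000 -6.0000]
S = R + BᵀPB = [1 0; 0 3/2] + [9.5625 9.0000; 9.0000 9.0000] = [10.5625 9.0000; 9.0000 10.5000]
BᵀPA = [-43.1250 -25.5000; -42.0000 -24.0000]
K = S⁻¹·BᵀPA = [-2.5016 -1.7304; -1.8558 -0.8025]
A−BK = [0.7524 -1.4044; 1.2163 -1.2038]
AᵀP(A−BK) = [12.4263 6.6708; 6.6708 4.6144]
P' = Q + AᵀP(A−BK) = [30.6763 -1.3292; -1.3292 8.6144]
tr(P') = 39.2908


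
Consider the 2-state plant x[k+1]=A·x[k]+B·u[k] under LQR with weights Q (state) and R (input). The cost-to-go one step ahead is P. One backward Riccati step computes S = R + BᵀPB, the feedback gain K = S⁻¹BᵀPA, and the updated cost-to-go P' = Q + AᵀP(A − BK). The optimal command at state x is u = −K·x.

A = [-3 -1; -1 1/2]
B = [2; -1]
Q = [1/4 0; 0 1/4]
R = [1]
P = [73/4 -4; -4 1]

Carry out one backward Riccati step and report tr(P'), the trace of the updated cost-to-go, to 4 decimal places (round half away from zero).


2.9176

BᵀP = [40.5000 -9.0000]
S = R + BᵀPB = [1] + [90.0000] = [91.0000]
BᵀPA = [-112.5000 -45.0000]
K = S⁻¹·BᵀPA = [-1.2363 -0.4945]
A−BK = [-0.5275 -0.0110; -2.2363 0.0055]
AᵀP(A−BK) = [2.1703 0.6181; 0.6181 0.2473]
P' = Q + AᵀP(A−BK) = [2.4203 0.6181; 0.6181 0.4973]
tr(P') = 2.9176


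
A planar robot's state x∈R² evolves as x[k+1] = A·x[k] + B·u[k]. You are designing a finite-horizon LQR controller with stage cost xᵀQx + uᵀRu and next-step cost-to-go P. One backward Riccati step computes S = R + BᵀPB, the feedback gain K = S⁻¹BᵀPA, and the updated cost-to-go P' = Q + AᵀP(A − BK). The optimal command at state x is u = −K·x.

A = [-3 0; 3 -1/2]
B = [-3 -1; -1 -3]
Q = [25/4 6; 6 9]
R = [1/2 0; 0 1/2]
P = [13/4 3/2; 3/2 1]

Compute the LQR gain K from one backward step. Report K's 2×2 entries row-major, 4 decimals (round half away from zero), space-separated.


1.1071 -0.0278 -0.9643 0.1389

BᵀP = [-11.2500 -5.5000; -7.7500 -4.5000]
S = R + BᵀPB = [1/2 0; 0 1/2] + [39.2500 27.7500; 27.7500 21.2500] = [39.7500 27.7500; 27.7500 21.7500]
BᵀPA = [17.2500 2.7500; 9.7500 2.2500]
K = S⁻¹·BᵀPA = [1.1071 -0.0278; -0.9643 0.1389]
A−BK = [-0.6429 0.0556; 1.2143 -0.1111]
AᵀP(A−BK) = [1.5536 -0.1250; -0.1250 0.0139]
P' = Q + AᵀP(A−BK) = [7.8036 5.8750; 5.8750 9.0139]
tr(P') = 16.8175


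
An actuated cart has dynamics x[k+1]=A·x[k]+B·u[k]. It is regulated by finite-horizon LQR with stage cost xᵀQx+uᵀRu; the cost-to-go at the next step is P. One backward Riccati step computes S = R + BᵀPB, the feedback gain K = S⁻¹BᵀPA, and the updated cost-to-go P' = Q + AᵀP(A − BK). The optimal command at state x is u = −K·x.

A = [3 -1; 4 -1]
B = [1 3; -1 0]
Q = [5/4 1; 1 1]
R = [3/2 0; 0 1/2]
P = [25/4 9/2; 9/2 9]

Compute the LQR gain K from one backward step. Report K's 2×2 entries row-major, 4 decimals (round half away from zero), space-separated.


BᵀP = [1.7500 -4.5000; 18.7500 13.5000]
S = R + BᵀPB = [3/2 0; 0 1/2] + [6.2500 5.2500; 5.2500 56.2500] = [7.7500 5.2500; 5.2500 56.7500]
BᵀPA = [-12.7500 2.7500; 110.2500 -32.2500]
K = S⁻¹·BᵀPA = [-3.1592 0.7893; 2.2350 -0.6413]
A−BK = [-0.5458 0.1346; 0.8408 -0.2107]
AᵀP(A−BK) = [21.5626 -5.4838; -5.4838 1.3977]
P' = Q + AᵀP(A−BK) = [22.8126 -4.4838; -4.4838 2.3977]
tr(P') = 25.2103

-3.1592 0.7893 2.2350 -0.6413


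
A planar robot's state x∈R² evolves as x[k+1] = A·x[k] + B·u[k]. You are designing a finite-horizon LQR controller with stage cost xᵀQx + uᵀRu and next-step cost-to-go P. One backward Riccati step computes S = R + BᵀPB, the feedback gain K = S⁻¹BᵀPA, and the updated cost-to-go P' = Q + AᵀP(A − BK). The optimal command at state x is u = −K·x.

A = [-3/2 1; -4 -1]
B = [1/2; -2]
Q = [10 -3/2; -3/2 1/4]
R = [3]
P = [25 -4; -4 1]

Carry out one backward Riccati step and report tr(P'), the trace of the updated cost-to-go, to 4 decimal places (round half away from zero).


BᵀP = [20.5000 -4.0000]
S = R + BᵀPB = [3] + [18.2500] = [21.2500]
BᵀPA = [-14.7500 24.5000]
K = S⁻¹·BᵀPA = [-0.6941 1.1529]
A−BK = [-1.1529 0.4235; -5.3882 1.3059]
AᵀP(A−BK) = [14.0118 -6.4941; -6.4941 5.7529]
P' = Q + AᵀP(A−BK) = [24.0118 -7.9941; -7.9941 6.0029]
tr(P') = 30.0147

30.0147


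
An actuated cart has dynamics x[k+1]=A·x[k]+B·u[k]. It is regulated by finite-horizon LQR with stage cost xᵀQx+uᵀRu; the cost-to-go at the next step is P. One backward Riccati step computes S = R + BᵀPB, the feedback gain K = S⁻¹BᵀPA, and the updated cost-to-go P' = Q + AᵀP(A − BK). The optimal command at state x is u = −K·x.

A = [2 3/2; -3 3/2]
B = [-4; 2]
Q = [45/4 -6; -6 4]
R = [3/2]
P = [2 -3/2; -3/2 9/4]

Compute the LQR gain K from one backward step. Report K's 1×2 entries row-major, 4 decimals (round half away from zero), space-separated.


BᵀP = [-11.0000 10.5000]
S = R + BᵀPB = [3/2] + [65.0000] = [66.5000]
BᵀPA = [-53.5000 -0.7500]
K = S⁻¹·BᵀPA = [-0.8045 -0.0113]
A−BK = [-1.2180 1.4549; -1.3910 1.5226]
AᵀP(A−BK) = [3.2086 -2.4784; -2.4784 2.8040]
P' = Q + AᵀP(A−BK) = [14.4586 -8.4784; -8.4784 6.8040]
tr(P') = 21.2627

-0.8045 -0.0113


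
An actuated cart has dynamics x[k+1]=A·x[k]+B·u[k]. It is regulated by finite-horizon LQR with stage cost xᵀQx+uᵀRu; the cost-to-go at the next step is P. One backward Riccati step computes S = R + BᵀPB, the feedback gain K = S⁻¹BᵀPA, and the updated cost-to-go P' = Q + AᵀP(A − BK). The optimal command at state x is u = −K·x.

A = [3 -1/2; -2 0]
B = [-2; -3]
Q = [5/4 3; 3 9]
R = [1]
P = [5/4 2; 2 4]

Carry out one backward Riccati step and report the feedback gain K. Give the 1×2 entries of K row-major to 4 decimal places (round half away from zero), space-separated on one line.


0.0985 0.0644

BᵀP = [-8.5000 -16.0000]
S = R + BᵀPB = [1] + [65.0000] = [66.0000]
BᵀPA = [6.5000 4.2500]
K = S⁻¹·BᵀPA = [0.0985 0.0644]
A−BK = [3.1970 -0.3712; -1.7045 0.1932]
AᵀP(A−BK) = [2.6098 -0.2936; -0.2936 0.0388]
P' = Q + AᵀP(A−BK) = [3.8598 2.7064; 2.7064 9.0388]
tr(P') = 12.8987


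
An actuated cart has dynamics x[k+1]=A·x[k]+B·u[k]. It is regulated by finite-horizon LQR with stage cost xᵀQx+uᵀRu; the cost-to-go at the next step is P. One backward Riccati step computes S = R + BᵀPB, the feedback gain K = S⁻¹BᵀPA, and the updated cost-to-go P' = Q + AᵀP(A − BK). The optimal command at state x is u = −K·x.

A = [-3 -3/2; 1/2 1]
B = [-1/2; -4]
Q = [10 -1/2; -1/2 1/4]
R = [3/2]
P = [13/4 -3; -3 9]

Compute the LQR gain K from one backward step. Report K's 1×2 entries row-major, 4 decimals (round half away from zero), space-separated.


-0.3602 -0.3727

BᵀP = [10.3750 -34.5000]
S = R + BᵀPB = [3/2] + [132.8125] = [134.3125]
BᵀPA = [-48.3750 -50.0625]
K = S⁻¹·BᵀPA = [-0.3602 -0.3727]
A−BK = [-3.1801 -1.6864; -0.9407 -0.4909]
AᵀP(A−BK) = [23.0769 12.3441; 12.3441 6.6526]
P' = Q + AᵀP(A−BK) = [33.0769 11.8441; 11.8441 6.9026]
tr(P') = 39.9795


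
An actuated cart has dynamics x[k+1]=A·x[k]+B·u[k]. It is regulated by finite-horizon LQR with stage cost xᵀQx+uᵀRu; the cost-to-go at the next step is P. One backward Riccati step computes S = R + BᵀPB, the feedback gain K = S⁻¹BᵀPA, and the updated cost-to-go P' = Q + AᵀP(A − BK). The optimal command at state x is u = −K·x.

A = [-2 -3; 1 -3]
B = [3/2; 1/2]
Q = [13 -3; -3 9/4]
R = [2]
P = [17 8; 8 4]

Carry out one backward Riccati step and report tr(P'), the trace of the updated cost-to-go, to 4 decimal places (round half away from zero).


BᵀP = [29.5000 14.0000]
S = R + BᵀPB = [2] + [51.2500] = [53.2500]
BᵀPA = [-45.0000 -130.5000]
K = S⁻¹·BᵀPA = [-0.8451 -2.4507]
A−BK = [-0.7324 0.6761; 1.4225 -1.7746]
AᵀP(A−BK) = [1.9718 3.7183; 3.7183 13.1831]
P' = Q + AᵀP(A−BK) = [14.9718 0.7183; 0.7183 15.4331]
tr(P') = 30.4049

30.4049


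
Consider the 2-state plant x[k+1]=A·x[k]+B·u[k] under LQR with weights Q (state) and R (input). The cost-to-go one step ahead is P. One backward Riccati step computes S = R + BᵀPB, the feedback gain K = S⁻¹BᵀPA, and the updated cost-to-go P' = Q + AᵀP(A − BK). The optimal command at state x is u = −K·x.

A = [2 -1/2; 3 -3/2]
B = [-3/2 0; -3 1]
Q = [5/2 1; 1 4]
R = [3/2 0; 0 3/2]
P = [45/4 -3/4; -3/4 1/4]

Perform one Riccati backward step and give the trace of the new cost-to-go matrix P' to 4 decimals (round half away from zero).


9.4548

BᵀP = [-14.6250 0.3750; -0.7500 0.2500]
S = R + BᵀPB = [3/2 0; 0 3/2] + [20.8125 0.3750; 0.3750 0.2500] = [22.3125 0.3750; 0.3750 1.7500]
BᵀPA = [-28.1250 6.7500; -0.7500 0.0000]
K = S⁻¹·BᵀPA = [-1.2578 0.3036; -0.1590 -0.0651]
A−BK = [0.1133 -0.0446; -0.6145 -0.5241]
AᵀP(A−BK) = [2.7542 -0.5096; -0.5096 0.2006]
P' = Q + AᵀP(A−BK) = [5.2542 0.4904; 0.4904 4.2006]
tr(P') = 9.4548


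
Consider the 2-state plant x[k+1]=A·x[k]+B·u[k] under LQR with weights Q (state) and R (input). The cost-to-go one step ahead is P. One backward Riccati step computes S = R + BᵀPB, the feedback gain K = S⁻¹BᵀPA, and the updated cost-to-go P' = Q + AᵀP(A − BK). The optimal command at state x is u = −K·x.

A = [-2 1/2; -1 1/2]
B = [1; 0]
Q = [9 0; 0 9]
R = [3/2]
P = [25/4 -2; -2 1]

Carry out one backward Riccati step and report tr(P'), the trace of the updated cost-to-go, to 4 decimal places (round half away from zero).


22.0040

BᵀP = [6.2500 -2.0000]
S = R + BᵀPB = [3/2] + [6.2500] = [7.7500]
BᵀPA = [-10.5000 2.1250]
K = S⁻¹·BᵀPA = [-1.3548 0.2742]
A−BK = [-0.6452 0.2258; -1.0000 0.5000]
AᵀP(A−BK) = [3.7742 -0.8710; -0.8710 0.2298]
P' = Q + AᵀP(A−BK) = [12.7742 -0.8710; -0.8710 9.2298]
tr(P') = 22.0040


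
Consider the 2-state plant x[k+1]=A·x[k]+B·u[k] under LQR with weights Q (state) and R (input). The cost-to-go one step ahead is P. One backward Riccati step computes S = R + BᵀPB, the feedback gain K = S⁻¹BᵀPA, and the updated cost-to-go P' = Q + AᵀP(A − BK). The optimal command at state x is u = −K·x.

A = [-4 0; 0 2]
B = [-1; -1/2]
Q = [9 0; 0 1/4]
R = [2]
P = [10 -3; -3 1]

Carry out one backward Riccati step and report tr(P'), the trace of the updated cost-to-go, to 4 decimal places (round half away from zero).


BᵀP = [-8.5000 2.5000]
S = R + BᵀPB = [2] + [7.2500] = [9.2500]
BᵀPA = [34.0000 5.0000]
K = S⁻¹·BᵀPA = [3.6757 0.5405]
A−BK = [-0.3243 0.5405; 1.8378 2.2703]
AᵀP(A−BK) = [35.0270 5.6216; 5.6216 1.2973]
P' = Q + AᵀP(A−BK) = [44.0270 5.6216; 5.6216 1.5473]
tr(P') = 45.5743

45.5743


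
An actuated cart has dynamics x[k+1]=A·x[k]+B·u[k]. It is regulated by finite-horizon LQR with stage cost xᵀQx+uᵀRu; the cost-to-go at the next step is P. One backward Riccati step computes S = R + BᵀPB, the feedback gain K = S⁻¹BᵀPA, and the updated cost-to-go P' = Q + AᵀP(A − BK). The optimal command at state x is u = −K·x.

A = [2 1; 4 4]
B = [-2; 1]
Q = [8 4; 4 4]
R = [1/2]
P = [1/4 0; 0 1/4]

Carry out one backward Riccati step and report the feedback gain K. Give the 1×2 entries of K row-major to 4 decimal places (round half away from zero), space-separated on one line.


BᵀP = [-0.5000 0.2500]
S = R + BᵀPB = [1/2] + [1.2500] = [1.7500]
BᵀPA = [0.0000 0.5000]
K = S⁻¹·BᵀPA = [0.0000 0.2857]
A−BK = [2.0000 1.5714; 4.0000 3.7143]
AᵀP(A−BK) = [5.0000 4.5000; 4.5000 4.1071]
P' = Q + AᵀP(A−BK) = [13.0000 8.5000; 8.5000 8.1071]
tr(P') = 21.1071

0.0000 0.2857


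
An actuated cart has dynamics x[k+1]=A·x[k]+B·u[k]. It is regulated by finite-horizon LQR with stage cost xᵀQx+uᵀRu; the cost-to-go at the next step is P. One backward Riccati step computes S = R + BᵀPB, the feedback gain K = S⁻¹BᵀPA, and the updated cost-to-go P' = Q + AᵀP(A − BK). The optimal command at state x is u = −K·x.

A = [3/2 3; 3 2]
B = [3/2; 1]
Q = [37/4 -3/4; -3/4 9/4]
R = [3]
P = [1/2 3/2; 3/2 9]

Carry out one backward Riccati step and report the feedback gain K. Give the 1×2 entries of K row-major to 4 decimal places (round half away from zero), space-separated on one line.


BᵀP = [2.2500 11.2500]
S = R + BᵀPB = [3] + [14.6250] = [17.6250]
BᵀPA = [37.1250 29.2500]
K = S⁻¹·BᵀPA = [2.1064 1.6596]
A−BK = [-1.6596 0.5106; 0.8936 0.3404]
AᵀP(A−BK) = [17.4255 12.6383; 12.6383 9.9574]
P' = Q + AᵀP(A−BK) = [26.6755 11.8883; 11.8883 12.2074]
tr(P') = 38.8830

2.1064 1.6596


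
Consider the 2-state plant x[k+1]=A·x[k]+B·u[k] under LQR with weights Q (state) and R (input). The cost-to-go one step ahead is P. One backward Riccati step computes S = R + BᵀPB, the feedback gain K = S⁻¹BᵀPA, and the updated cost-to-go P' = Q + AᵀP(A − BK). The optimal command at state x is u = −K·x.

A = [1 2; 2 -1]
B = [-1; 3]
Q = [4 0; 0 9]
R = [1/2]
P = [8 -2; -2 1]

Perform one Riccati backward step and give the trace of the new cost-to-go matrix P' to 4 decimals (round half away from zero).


20.5424

BᵀP = [-14.0000 5.0000]
S = R + BᵀPB = [1/2] + [29.0000] = [29.5000]
BᵀPA = [-4.0000 -33.0000]
K = S⁻¹·BᵀPA = [-0.1356 -1.1186]
A−BK = [0.8644 0.8814; 2.4068 2.3559]
AᵀP(A−BK) = [3.4576 3.5254; 3.5254 4.0847]
P' = Q + AᵀP(A−BK) = [7.4576 3.5254; 3.5254 13.0847]
tr(P') = 20.5424


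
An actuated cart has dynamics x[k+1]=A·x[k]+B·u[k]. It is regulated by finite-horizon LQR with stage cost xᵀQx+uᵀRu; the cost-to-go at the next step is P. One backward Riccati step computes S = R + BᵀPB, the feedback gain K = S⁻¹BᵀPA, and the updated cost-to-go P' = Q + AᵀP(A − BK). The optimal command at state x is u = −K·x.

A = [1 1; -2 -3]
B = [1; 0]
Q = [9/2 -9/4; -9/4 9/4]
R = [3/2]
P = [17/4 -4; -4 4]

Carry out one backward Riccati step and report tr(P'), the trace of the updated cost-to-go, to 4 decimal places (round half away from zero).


BᵀP = [4.2500 -4.0000]
S = R + BᵀPB = [3/2] + [4.2500] = [5.7500]
BᵀPA = [12.2500 16.2500]
K = S⁻¹·BᵀPA = [2.1304 2.8261]
A−BK = [-1.1304 -1.8261; -2.0000 -3.0000]
AᵀP(A−BK) = [10.1522 13.6304; 13.6304 18.3261]
P' = Q + AᵀP(A−BK) = [14.6522 11.3804; 11.3804 20.5761]
tr(P') = 35.2283

35.2283


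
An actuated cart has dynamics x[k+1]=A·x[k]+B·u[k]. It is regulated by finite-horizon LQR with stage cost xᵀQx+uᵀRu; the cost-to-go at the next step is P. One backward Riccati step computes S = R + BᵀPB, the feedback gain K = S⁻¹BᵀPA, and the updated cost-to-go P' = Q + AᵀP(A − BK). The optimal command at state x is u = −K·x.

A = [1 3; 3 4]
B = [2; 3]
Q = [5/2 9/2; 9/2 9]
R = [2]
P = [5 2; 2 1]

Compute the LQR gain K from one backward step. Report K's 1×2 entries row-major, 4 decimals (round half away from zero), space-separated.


0.6727 1.3818

BᵀP = [16.0000 7.0000]
S = R + BᵀPB = [2] + [53.0000] = [55.0000]
BᵀPA = [37.0000 76.0000]
K = S⁻¹·BᵀPA = [0.6727 1.3818]
A−BK = [-0.3455 0.2364; 0.9818 -0.1455]
AᵀP(A−BK) = [1.1091 1.8727; 1.8727 3.9818]
P' = Q + AᵀP(A−BK) = [3.6091 6.3727; 6.3727 12.9818]
tr(P') = 16.5909


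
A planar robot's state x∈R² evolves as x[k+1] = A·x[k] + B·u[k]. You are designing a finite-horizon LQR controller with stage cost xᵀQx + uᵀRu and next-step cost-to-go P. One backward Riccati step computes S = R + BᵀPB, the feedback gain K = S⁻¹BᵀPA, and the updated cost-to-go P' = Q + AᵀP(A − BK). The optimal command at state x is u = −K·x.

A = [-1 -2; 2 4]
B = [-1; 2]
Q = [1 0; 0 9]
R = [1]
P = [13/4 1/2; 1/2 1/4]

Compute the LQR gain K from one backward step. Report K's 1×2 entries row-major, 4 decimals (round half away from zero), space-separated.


0.6923 1.3846

BᵀP = [-2.2500 0.0000]
S = R + BᵀPB = [1] + [2.2500] = [3.2500]
BᵀPA = [2.2500 4.5000]
K = S⁻¹·BᵀPA = [0.6923 1.3846]
A−BK = [-0.3077 -0.6154; 0.6154 1.2308]
AᵀP(A−BK) = [0.6923 1.3846; 1.3846 2.7692]
P' = Q + AᵀP(A−BK) = [1.6923 1.3846; 1.3846 11.7692]
tr(P') = 13.4615


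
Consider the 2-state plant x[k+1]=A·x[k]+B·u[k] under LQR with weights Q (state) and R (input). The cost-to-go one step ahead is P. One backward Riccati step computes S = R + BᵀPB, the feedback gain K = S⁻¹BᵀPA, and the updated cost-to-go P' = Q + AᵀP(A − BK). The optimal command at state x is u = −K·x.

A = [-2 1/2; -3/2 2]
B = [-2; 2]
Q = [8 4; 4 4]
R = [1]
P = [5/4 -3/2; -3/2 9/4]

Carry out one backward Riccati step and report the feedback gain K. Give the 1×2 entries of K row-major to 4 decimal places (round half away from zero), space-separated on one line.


BᵀP = [-5.5000 7.5000]
S = R + BᵀPB = [1] + [26.0000] = [27.0000]
BᵀPA = [-0.2500 12.2500]
K = S⁻¹·BᵀPA = [-0.0093 0.4537]
A−BK = [-2.0185 1.4074; -1.4815 1.0926]
AᵀP(A−BK) = [1.0602 -0.7616; -0.7616 0.7546]
P' = Q + AᵀP(A−BK) = [9.0602 3.2384; 3.2384 4.7546]
tr(P') = 13.8148

-0.0093 0.4537


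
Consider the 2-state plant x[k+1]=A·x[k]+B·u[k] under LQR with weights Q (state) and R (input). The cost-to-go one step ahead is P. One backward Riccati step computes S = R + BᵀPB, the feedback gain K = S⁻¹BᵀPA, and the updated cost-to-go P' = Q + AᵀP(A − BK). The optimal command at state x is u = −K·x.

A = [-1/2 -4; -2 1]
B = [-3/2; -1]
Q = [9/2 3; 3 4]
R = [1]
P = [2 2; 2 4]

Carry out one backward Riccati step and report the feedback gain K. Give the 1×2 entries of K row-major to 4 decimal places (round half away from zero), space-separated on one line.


1.0645 0.8387

BᵀP = [-5.0000 -7.0000]
S = R + BᵀPB = [1] + [14.5000] = [15.5000]
BᵀPA = [16.5000 13.0000]
K = S⁻¹·BᵀPA = [1.0645 0.8387]
A−BK = [1.0968 -2.7419; -0.9355 1.8387]
AᵀP(A−BK) = [2.9355 -2.8387; -2.8387 9.0968]
P' = Q + AᵀP(A−BK) = [7.4355 0.1613; 0.1613 13.0968]
tr(P') = 20.5323


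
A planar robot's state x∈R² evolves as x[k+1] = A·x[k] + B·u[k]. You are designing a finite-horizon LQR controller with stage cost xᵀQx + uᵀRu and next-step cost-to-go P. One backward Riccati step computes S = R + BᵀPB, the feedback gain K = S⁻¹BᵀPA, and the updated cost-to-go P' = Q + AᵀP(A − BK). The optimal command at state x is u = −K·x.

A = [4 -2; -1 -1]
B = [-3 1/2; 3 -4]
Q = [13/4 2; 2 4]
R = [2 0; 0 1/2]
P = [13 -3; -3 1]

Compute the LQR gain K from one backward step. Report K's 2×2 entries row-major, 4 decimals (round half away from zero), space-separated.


-1.2666 0.6712 -0.3684 0.5299

BᵀP = [-48.0000 12.0000; 18.5000 -5.5000]
S = R + BᵀPB = [2 0; 0 1/2] + [180.0000 -72.0000; -72.0000 31.2500] = [182.0000 -72.0000; -72.0000 31.7500]
BᵀPA = [-204.0000 84.0000; 79.5000 -31.5000]
K = S⁻¹·BᵀPA = [-1.2666 0.6712; -0.3684 0.5299]
A−BK = [0.3844 -0.2515; 1.3263 -0.8940]
AᵀP(A−BK) = [3.8974 -2.2086; -2.2086 1.3137]
P' = Q + AᵀP(A−BK) = [7.1474 -0.2086; -0.2086 5.3137]
tr(P') = 12.4611


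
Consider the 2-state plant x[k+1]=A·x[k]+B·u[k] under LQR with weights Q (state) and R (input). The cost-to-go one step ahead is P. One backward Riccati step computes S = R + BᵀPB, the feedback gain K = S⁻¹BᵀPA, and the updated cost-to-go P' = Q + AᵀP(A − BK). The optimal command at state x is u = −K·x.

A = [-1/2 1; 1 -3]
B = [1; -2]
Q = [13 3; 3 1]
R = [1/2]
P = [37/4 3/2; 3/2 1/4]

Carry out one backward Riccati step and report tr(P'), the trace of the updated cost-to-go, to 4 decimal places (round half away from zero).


BᵀP = [6.2500 1.0000]
S = R + BᵀPB = [1/2] + [4.2500] = [4.7500]
BᵀPA = [-2.1250 3.2500]
K = S⁻¹·BᵀPA = [-0.4474 0.6842]
A−BK = [-0.0526 0.3158; 0.1053 -1.6316]
AᵀP(A−BK) = [0.1118 -0.1711; -0.1711 0.2763]
P' = Q + AᵀP(A−BK) = [13.1118 2.8289; 2.8289 1.2763]
tr(P') = 14.3882

14.3882


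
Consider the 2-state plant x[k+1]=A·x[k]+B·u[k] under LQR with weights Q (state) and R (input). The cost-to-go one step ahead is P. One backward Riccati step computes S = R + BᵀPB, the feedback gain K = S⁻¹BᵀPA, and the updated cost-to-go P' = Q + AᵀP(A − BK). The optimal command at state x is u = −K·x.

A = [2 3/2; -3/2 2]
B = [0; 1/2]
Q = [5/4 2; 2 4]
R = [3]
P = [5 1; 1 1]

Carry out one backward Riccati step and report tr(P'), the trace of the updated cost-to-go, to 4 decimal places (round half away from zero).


41.7885

BᵀP = [0.5000 0.5000]
S = R + BᵀPB = [3] + [0.2500] = [3.2500]
BᵀPA = [0.2500 1.7500]
K = S⁻¹·BᵀPA = [0.0769 0.5385]
A−BK = [2.0000 1.5000; -1.5385 1.7308]
AᵀP(A−BK) = [16.2308 13.6154; 13.6154 20.3077]
P' = Q + AᵀP(A−BK) = [17.4808 15.6154; 15.6154 24.3077]
tr(P') = 41.7885


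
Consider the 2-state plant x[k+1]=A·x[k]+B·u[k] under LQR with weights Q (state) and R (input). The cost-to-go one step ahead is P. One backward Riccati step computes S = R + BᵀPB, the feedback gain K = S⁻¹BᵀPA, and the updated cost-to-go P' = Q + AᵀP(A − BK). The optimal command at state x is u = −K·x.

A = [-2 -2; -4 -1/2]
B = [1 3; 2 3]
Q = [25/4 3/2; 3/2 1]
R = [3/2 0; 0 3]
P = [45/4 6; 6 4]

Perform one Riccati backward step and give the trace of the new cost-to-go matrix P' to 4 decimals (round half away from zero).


BᵀP = [23.2500 14.0000; 51.7500 30.0000]
S = R + BᵀPB = [3/2 0; 0 3] + [51.2500 111.7500; 111.7500 245.2500] = [52.7500 111.7500; 111.7500 248.2500]
BᵀPA = [-102.5000 -53.5000; -223.5000 -118.5000]
K = S⁻¹·BᵀPA = [-0.7733 -0.0642; -0.5522 -0.4484]
A−BK = [0.4299 -0.5905; -0.7968 0.9737]
AᵀP(A−BK) = [2.3200 0.1927; 0.1927 1.4250]
P' = Q + AᵀP(A−BK) = [8.5700 1.6927; 1.6927 2.4250]
tr(P') = 10.9949

10.9949


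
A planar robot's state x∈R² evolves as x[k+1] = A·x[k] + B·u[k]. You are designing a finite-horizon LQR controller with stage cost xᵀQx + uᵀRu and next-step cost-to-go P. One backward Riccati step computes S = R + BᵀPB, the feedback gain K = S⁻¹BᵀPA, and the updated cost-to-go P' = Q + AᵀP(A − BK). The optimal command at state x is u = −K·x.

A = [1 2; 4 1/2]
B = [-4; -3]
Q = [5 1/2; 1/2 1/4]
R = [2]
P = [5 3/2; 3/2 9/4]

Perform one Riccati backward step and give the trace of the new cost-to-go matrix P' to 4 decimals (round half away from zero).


18.4010

BᵀP = [-24.5000 -12.7500]
S = R + BᵀPB = [2] + [136.2500] = [138.2500]
BᵀPA = [-75.5000 -55.3750]
K = S⁻¹·BᵀPA = [-0.5461 -0.4005]
A−BK = [-1.1844 0.3978; 2.3617 -0.7016]
AᵀP(A−BK) = [11.7685 -2.9910; -2.9910 1.3825]
P' = Q + AᵀP(A−BK) = [16.7685 -2.4910; -2.4910 1.6325]
tr(P') = 18.4010


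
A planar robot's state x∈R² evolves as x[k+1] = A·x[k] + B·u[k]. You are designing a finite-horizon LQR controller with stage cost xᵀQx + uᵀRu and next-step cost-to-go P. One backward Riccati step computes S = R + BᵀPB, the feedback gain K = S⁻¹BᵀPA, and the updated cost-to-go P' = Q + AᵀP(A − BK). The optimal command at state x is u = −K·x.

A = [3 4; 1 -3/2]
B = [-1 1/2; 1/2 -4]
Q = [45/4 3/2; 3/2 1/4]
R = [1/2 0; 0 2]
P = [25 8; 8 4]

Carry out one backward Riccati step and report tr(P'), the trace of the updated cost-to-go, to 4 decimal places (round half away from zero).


25.8261

BᵀP = [-21.0000 -6.0000; -19.5000 -12.0000]
S = R + BᵀPB = [1/2 0; 0 2] + [18.0000 13.5000; 13.5000 38.2500] = [18.5000 13.5000; 13.5000 40.2500]
BᵀPA = [-69.0000 -75.0000; -70.5000 -60.0000]
K = S⁻¹·BᵀPA = [-3.2461 -3.9275; -0.6628 -0.1734]
A−BK = [0.0854 0.1591; -0.0282 -0.2297]
AᵀP(A−BK) = [6.2938 6.7771; 6.7771 8.0322]
P' = Q + AᵀP(A−BK) = [17.5438 8.2771; 8.2771 8.2822]
tr(P') = 25.8261


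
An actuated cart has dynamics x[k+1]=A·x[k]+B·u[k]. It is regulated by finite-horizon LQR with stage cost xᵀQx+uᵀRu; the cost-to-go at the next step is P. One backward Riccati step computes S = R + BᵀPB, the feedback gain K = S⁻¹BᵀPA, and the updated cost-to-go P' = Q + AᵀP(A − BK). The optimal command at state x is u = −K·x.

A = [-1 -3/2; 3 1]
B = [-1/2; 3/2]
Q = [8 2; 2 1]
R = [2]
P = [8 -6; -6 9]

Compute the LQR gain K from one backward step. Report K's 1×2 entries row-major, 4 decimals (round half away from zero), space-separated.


1.8797 1.0827

BᵀP = [-13.0000 16.5000]
S = R + BᵀPB = [2] + [31.2500] = [33.2500]
BᵀPA = [62.5000 36.0000]
K = S⁻¹·BᵀPA = [1.8797 1.0827]
A−BK = [-0.0602 -0.9586; 0.1805 -0.6241]
AᵀP(A−BK) = [7.5188 4.3308; 4.3308 6.0226]
P' = Q + AᵀP(A−BK) = [15.5188 6.3308; 6.3308 7.0226]
tr(P') = 22.5414


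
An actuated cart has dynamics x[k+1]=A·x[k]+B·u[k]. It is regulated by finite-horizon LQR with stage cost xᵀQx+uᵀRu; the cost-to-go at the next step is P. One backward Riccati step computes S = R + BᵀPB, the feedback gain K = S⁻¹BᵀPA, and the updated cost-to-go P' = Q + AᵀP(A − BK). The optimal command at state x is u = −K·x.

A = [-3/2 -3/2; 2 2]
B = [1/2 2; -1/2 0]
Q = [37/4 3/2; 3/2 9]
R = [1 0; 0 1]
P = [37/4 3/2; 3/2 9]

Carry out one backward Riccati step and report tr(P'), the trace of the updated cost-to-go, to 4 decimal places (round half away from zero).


40.2164

BᵀP = [3.8750 -3.7500; 18.5000 3.0000]
S = R + BᵀPB = [1 0; 0 1] + [3.8125 7.7500; 7.7500 37.0000] = [4.8125 7.7500; 7.7500 38.0000]
BᵀPA = [-13.3125 -13.3125; -21.7500 -21.7500]
K = S⁻¹·BᵀPA = [-2.7466 -2.7466; -0.0122 -0.0122]
A−BK = [-0.1023 -0.1023; 0.6267 0.6267]
AᵀP(A−BK) = [10.9832 10.9832; 10.9832 10.9832]
P' = Q + AᵀP(A−BK) = [20.2332 12.4832; 12.4832 19.9832]
tr(P') = 40.2164


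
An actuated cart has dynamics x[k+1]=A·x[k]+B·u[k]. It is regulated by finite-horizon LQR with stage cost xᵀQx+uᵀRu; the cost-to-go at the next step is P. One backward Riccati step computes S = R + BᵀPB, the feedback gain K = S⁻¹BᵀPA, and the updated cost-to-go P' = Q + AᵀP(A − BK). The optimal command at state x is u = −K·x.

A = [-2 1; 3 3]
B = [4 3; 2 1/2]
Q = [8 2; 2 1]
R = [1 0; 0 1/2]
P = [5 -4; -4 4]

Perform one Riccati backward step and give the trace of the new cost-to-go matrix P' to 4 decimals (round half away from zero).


BᵀP = [12.0000 -8.0000; 13.0000 -10.0000]
S = R + BᵀPB = [1 0; 0 1/2] + [32.0000 32.0000; 32.0000 34.0000] = [33.0000 32.0000; 32.0000 34.5000]
BᵀPA = [-48.0000 -12.0000; -56.0000 -17.0000]
K = S⁻¹·BᵀPA = [1.1878 1.1354; -2.7249 -1.5459]
A−BK = [1.4236 1.0961; 1.9869 1.5022]
AᵀP(A−BK) = [8.4192 5.9301; 5.9301 4.3450]
P' = Q + AᵀP(A−BK) = [16.4192 7.9301; 7.9301 5.3450]
tr(P') = 21.7642

21.7642


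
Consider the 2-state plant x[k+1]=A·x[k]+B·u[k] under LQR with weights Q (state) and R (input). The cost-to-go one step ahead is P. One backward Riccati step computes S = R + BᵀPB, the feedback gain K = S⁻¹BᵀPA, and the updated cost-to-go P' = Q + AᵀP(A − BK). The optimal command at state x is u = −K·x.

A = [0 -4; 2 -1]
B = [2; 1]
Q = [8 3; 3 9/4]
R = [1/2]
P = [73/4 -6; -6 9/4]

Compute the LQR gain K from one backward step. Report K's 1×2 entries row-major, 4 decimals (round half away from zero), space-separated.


BᵀP = [30.5000 -9.7500]
S = R + BᵀPB = [1/2] + [51.2500] = [51.7500]
BᵀPA = [-19.5000 -112.2500]
K = S⁻¹·BᵀPA = [-0.3768 -2.1691]
A−BK = [0.7536 0.3382; 2.3768 1.1691]
AᵀP(A−BK) = [1.6522 1.2029; 1.2029 2.7705]
P' = Q + AᵀP(A−BK) = [9.6522 4.2029; 4.2029 5.0205]
tr(P') = 14.6727

-0.3768 -2.1691


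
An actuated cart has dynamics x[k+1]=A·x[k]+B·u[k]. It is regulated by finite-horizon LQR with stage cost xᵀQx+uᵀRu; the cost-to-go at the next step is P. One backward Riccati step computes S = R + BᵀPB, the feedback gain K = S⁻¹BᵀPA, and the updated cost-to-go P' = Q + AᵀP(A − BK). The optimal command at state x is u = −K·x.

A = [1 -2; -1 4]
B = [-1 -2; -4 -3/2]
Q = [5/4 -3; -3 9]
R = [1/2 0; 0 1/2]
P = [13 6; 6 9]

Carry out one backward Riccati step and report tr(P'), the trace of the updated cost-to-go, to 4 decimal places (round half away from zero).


13.6778

BᵀP = [-37.0000 -42.0000; -35.0000 -25.5000]
S = R + BᵀPB = [1/2 0; 0 1/2] + [205.0000 137.0000; 137.0000 108.2500] = [205.5000 137.0000; 137.0000 108.7500]
BᵀPA = [5.0000 -94.0000; -9.5000 -32.0000]
K = S⁻¹·BᵀPA = [0.5156 -1.6313; -0.7368 1.7608]
A−BK = [0.0419 -0.1097; -0.0430 0.1161]
AᵀP(A−BK) = [0.4222 -1.1164; -1.1164 3.0056]
P' = Q + AᵀP(A−BK) = [1.6722 -4.1164; -4.1164 12.0056]
tr(P') = 13.6778


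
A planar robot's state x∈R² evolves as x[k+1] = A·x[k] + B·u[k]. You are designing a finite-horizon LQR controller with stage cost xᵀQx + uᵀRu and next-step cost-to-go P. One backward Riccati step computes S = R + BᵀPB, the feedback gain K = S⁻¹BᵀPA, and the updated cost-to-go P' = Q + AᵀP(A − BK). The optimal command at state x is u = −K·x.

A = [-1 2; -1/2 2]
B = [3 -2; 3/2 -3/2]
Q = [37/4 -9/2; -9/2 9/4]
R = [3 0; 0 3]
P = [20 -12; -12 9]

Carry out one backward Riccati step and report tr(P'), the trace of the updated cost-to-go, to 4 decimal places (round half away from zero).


BᵀP = [42.0000 -22.5000; -22.0000 10.5000]
S = R + BᵀPB = [3 0; 0 3] + [92.2500 -50.2500; -50.2500 28.2500] = [95.2500 -50.2500; -50.2500 31.2500]
BᵀPA = [-30.7500 39.0000; 16.7500 -23.0000]
K = S⁻¹·BᵀPA = [-0.2641 0.1395; 0.1113 -0.5116]
A−BK = [0.0150 0.5581; 0.0631 1.0233]
AᵀP(A−BK) = [0.2641 -0.1395; -0.1395 2.7907]
P' = Q + AᵀP(A−BK) = [9.5141 -4.6395; -4.6395 5.0407]
tr(P') = 14.5548

14.5548


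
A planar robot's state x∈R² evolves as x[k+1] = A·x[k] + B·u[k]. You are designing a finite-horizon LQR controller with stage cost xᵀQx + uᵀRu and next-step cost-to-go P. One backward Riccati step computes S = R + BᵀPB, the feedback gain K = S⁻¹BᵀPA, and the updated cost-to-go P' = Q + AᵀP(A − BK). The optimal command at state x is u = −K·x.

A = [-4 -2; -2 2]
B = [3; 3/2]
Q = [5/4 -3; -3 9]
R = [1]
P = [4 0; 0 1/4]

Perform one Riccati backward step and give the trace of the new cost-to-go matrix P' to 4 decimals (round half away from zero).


BᵀP = [12.0000 0.3750]
S = R + BᵀPB = [1] + [36.5625] = [37.5625]
BᵀPA = [-48.7500 -23.2500]
K = S⁻¹·BᵀPA = [-1.2978 -0.6190]
A−BK = [-0.1065 -0.1431; -0.0532 2.9285]
AᵀP(A−BK) = [1.7304 0.8253; 0.8253 2.6090]
P' = Q + AᵀP(A−BK) = [2.9804 -2.1747; -2.1747 11.6090]
tr(P') = 14.5894

14.5894


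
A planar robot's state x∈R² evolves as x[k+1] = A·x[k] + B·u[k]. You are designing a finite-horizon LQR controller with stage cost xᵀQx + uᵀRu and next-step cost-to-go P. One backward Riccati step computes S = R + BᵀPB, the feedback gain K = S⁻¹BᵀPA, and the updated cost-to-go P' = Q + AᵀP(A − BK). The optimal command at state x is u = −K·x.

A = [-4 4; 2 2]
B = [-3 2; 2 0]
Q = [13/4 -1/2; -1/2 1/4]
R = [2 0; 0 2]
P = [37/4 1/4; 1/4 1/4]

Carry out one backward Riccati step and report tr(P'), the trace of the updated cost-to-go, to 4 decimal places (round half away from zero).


11.5868

BᵀP = [-27.2500 -0.2500; 18.5000 0.5000]
S = R + BᵀPB = [2 0; 0 2] + [81.2500 -54.5000; -54.5000 37.0000] = [83.2500 -54.5000; -54.5000 39.0000]
BᵀPA = [108.5000 -109.5000; -73.0000 75.0000]
K = S⁻¹·BᵀPA = [0.9150 -0.6618; -0.5931 0.9982]
A−BK = [-0.0687 0.0181; 0.1700 3.3237]
AᵀP(A−BK) = [2.4231 -2.3219; -2.3219 5.6637]
P' = Q + AᵀP(A−BK) = [5.6731 -2.8219; -2.8219 5.9137]
tr(P') = 11.5868


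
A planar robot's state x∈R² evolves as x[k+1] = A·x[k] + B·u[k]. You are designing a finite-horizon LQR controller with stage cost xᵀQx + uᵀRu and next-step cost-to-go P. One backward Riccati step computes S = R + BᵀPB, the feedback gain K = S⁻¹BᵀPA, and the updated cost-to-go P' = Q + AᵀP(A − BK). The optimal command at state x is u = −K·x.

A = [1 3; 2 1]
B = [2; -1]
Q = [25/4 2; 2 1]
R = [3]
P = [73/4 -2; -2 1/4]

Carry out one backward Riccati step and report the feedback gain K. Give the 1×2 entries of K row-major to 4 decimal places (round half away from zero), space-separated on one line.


BᵀP = [38.5000 -4.2500]
S = R + BᵀPB = [3] + [81.2500] = [84.2500]
BᵀPA = [30.0000 111.2500]
K = S⁻¹·BᵀPA = [0.3561 1.3205]
A−BK = [0.2878 0.3591; 2.3561 2.3205]
AᵀP(A−BK) = [0.5675 1.6358; 1.6358 5.5972]
P' = Q + AᵀP(A−BK) = [6.8175 3.6358; 3.6358 6.5972]
tr(P') = 13.4147

0.3561 1.3205


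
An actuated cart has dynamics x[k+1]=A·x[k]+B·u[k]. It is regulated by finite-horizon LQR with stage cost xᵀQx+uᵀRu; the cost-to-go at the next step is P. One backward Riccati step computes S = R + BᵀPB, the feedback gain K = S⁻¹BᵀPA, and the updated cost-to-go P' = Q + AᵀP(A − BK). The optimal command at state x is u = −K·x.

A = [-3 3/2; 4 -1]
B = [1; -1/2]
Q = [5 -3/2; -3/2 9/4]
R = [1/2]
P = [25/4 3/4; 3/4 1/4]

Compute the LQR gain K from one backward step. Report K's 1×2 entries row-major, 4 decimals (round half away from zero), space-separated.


-2.4948 1.3505

BᵀP = [5.8750 0.6250]
S = R + BᵀPB = [1/2] + [5.5625] = [6.0625]
BᵀPA = [-15.1250 8.1875]
K = S⁻¹·BᵀPA = [-2.4948 1.3505]
A−BK = [-0.5052 0.1495; 2.7526 -0.3247]
AᵀP(A−BK) = [4.5155 -1.9485; -1.9485 1.0052]
P' = Q + AᵀP(A−BK) = [9.5155 -3.4485; -3.4485 3.2552]
tr(P') = 12.7706


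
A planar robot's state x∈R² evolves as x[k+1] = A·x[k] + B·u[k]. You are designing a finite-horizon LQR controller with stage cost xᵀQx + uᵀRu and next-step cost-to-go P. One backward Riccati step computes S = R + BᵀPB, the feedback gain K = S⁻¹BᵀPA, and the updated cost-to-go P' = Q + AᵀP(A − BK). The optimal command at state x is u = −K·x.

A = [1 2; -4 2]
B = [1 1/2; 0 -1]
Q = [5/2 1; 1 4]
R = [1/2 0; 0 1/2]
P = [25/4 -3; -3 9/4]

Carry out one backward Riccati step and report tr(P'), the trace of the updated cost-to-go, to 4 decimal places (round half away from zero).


BᵀP = [6.2500 -3.0000; 6.1250 -3.7500]
S = R + BᵀPB = [1/2 0; 0 1/2] + [6.2500 6.1250; 6.1250 6.8125] = [6.7500 6.1250; 6.1250 7.3125]
BᵀPA = [18.2500 6.5000; 21.1250 4.7500]
K = S⁻¹·BᵀPA = [0.3430 1.5567; 2.6016 -0.6544]
A−BK = [-0.6438 0.7704; -1.3984 1.3456]
AᵀP(A−BK) = [5.0317 -2.0871; -2.0871 2.9894]
P' = Q + AᵀP(A−BK) = [7.5317 -1.0871; -1.0871 6.9894]
tr(P') = 14.5211

14.5211


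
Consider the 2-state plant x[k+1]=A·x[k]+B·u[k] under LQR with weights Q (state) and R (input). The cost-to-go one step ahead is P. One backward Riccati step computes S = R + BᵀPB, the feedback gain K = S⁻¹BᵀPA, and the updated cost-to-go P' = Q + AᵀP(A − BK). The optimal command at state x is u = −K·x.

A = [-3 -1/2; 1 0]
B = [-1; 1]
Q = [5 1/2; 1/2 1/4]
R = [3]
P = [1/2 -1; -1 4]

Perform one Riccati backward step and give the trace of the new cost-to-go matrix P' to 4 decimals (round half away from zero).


BᵀP = [-1.5000 5.0000]
S = R + BᵀPB = [3] + [6.5000] = [9.5000]
BᵀPA = [9.5000 0.7500]
K = S⁻¹·BᵀPA = [1.0000 0.0789]
A−BK = [-2.0000 -0.4211; 0.0000 -0.0789]
AᵀP(A−BK) = [5.0000 0.5000; 0.5000 0.0658]
P' = Q + AᵀP(A−BK) = [10.0000 1.0000; 1.0000 0.3158]
tr(P') = 10.3158

10.3158


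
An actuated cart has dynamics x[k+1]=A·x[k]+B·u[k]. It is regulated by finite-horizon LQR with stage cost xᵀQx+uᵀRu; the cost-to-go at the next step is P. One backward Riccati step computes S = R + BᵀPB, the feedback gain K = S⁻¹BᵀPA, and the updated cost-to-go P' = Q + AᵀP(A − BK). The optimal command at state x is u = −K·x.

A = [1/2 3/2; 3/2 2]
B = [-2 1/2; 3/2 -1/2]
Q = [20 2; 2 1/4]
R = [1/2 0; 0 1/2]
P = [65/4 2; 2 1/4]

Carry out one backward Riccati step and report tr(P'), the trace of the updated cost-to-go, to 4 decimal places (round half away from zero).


20.8124

BᵀP = [-29.5000 -3.6250; 7.1250 0.8750]
S = R + BᵀPB = [1/2 0; 0 1/2] + [53.5625 -12.9375; -12.9375 3.1250] = [54.0625 -12.9375; -12.9375 3.6250]
BᵀPA = [-20.1875 -51.5000; 4.8750 12.4375]
K = S⁻¹·BᵀPA = [-0.3535 -0.9014; 0.0832 0.2140]
A−BK = [-0.2486 -0.4098; 2.0718 3.4591]
AᵀP(A−BK) = [0.0831 0.1974; 0.1974 0.4793]
P' = Q + AᵀP(A−BK) = [20.0831 2.1974; 2.1974 0.7293]
tr(P') = 20.8124


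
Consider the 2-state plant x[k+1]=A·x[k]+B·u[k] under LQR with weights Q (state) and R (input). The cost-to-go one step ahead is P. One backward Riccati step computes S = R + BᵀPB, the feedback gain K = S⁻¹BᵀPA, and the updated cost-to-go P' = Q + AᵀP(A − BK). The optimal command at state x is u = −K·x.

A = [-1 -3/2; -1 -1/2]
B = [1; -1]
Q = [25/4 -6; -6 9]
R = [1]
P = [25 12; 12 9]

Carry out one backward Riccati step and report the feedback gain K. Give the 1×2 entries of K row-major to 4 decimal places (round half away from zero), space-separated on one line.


BᵀP = [13.0000 3.0000]
S = R + BᵀPB = [1] + [10.0000] = [11.0000]
BᵀPA = [-16.0000 -21.0000]
K = S⁻¹·BᵀPA = [-1.4545 -1.9091]
A−BK = [0.4545 0.4091; -2.4545 -2.4091]
AᵀP(A−BK) = [34.7273 35.4545; 35.4545 36.4091]
P' = Q + AᵀP(A−BK) = [40.9773 29.4545; 29.4545 45.4091]
tr(P') = 86.3864

-1.4545 -1.9091


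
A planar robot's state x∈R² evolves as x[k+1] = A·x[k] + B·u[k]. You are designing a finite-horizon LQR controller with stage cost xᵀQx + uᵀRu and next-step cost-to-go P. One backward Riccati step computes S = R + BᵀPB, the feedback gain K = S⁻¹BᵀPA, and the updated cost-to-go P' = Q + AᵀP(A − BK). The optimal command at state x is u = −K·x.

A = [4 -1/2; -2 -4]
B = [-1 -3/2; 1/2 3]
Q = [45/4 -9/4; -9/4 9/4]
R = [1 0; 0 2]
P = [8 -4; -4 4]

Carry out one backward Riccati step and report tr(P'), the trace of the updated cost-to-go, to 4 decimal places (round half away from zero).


30.0327

BᵀP = [-10.0000 6.0000; -24.0000 18.0000]
S = R + BᵀPB = [1 0; 0 2] + [13.0000 33.0000; 33.0000 90.0000] = [14.0000 33.0000; 33.0000 92.0000]
BᵀPA = [-52.0000 -19.0000; -132.0000 -60.0000]
K = S⁻¹·BᵀPA = [-2.1508 1.1658; -0.6633 -1.0704]
A−BK = [0.8543 -0.9397; 1.0653 -1.3719]
AᵀP(A−BK) = [8.6030 -4.6633; -4.6633 7.9296]
P' = Q + AᵀP(A−BK) = [19.8530 -6.9133; -6.9133 10.1796]
tr(P') = 30.0327


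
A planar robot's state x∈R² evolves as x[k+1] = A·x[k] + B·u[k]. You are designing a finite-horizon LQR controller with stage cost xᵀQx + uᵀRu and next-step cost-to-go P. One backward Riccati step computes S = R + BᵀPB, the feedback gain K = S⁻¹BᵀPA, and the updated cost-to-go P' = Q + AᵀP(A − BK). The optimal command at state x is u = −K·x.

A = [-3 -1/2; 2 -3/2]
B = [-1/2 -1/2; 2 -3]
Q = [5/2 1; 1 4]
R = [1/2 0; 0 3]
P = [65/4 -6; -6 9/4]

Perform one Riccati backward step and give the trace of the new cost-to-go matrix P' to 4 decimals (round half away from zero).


BᵀP = [-20.1250 7.5000; 9.8750 -3.7500]
S = R + BᵀPB = [1/2 0; 0 3] + [25.0625 -12.4375; -12.4375 6.3125] = [25.5625 -12.4375; -12.4375 9.3125]
BᵀPA = [75.3750 -1.1875; -37.1250 0.6875]
K = S⁻¹·BᵀPA = [2.8813 -0.0301; -0.1383 0.0336]
A−BK = [-1.6285 -0.4982; -4.1777 -1.3389]
AᵀP(A−BK) = [4.9327 0.1417; 0.1417 0.0661]
P' = Q + AᵀP(A−BK) = [7.4327 1.1417; 1.1417 4.0661]
tr(P') = 11.4989

11.4989
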